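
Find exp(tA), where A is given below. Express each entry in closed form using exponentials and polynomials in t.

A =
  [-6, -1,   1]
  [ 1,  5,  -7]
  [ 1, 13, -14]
e^{tA} =
  [t^2*exp(-5*t)/2 - t*exp(-5*t) + exp(-5*t), 2*t^2*exp(-5*t) - t*exp(-5*t), -3*t^2*exp(-5*t)/2 + t*exp(-5*t)]
  [t^2*exp(-5*t) + t*exp(-5*t), 4*t^2*exp(-5*t) + 10*t*exp(-5*t) + exp(-5*t), -3*t^2*exp(-5*t) - 7*t*exp(-5*t)]
  [3*t^2*exp(-5*t)/2 + t*exp(-5*t), 6*t^2*exp(-5*t) + 13*t*exp(-5*t), -9*t^2*exp(-5*t)/2 - 9*t*exp(-5*t) + exp(-5*t)]

Strategy: write A = P · J · P⁻¹ where J is a Jordan canonical form, so e^{tA} = P · e^{tJ} · P⁻¹, and e^{tJ} can be computed block-by-block.

A has Jordan form
J =
  [-5,  1,  0]
  [ 0, -5,  1]
  [ 0,  0, -5]
(up to reordering of blocks).

Per-block formulas:
  For a 3×3 Jordan block J_3(-5): exp(t · J_3(-5)) = e^(-5t)·(I + t·N + (t^2/2)·N^2), where N is the 3×3 nilpotent shift.

After assembling e^{tJ} and conjugating by P, we get:

e^{tA} =
  [t^2*exp(-5*t)/2 - t*exp(-5*t) + exp(-5*t), 2*t^2*exp(-5*t) - t*exp(-5*t), -3*t^2*exp(-5*t)/2 + t*exp(-5*t)]
  [t^2*exp(-5*t) + t*exp(-5*t), 4*t^2*exp(-5*t) + 10*t*exp(-5*t) + exp(-5*t), -3*t^2*exp(-5*t) - 7*t*exp(-5*t)]
  [3*t^2*exp(-5*t)/2 + t*exp(-5*t), 6*t^2*exp(-5*t) + 13*t*exp(-5*t), -9*t^2*exp(-5*t)/2 - 9*t*exp(-5*t) + exp(-5*t)]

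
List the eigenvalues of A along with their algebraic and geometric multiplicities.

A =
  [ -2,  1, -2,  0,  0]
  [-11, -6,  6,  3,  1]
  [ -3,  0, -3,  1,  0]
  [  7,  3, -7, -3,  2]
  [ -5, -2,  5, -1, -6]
λ = -4: alg = 5, geom = 2

Step 1 — factor the characteristic polynomial to read off the algebraic multiplicities:
  χ_A(x) = (x + 4)^5

Step 2 — compute geometric multiplicities via the rank-nullity identity g(λ) = n − rank(A − λI):
  rank(A − (-4)·I) = 3, so dim ker(A − (-4)·I) = n − 3 = 2

Summary:
  λ = -4: algebraic multiplicity = 5, geometric multiplicity = 2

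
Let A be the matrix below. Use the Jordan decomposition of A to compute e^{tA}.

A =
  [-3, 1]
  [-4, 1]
e^{tA} =
  [-2*t*exp(-t) + exp(-t), t*exp(-t)]
  [-4*t*exp(-t), 2*t*exp(-t) + exp(-t)]

Strategy: write A = P · J · P⁻¹ where J is a Jordan canonical form, so e^{tA} = P · e^{tJ} · P⁻¹, and e^{tJ} can be computed block-by-block.

A has Jordan form
J =
  [-1,  1]
  [ 0, -1]
(up to reordering of blocks).

Per-block formulas:
  For a 2×2 Jordan block J_2(-1): exp(t · J_2(-1)) = e^(-1t)·(I + t·N), where N is the 2×2 nilpotent shift.

After assembling e^{tJ} and conjugating by P, we get:

e^{tA} =
  [-2*t*exp(-t) + exp(-t), t*exp(-t)]
  [-4*t*exp(-t), 2*t*exp(-t) + exp(-t)]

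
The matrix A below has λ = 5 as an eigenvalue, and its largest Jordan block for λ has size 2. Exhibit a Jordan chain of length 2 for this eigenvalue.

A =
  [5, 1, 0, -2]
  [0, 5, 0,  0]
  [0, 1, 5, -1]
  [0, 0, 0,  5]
A Jordan chain for λ = 5 of length 2:
v_1 = (1, 0, 1, 0)ᵀ
v_2 = (0, 1, 0, 0)ᵀ

Let N = A − (5)·I. We want v_2 with N^2 v_2 = 0 but N^1 v_2 ≠ 0; then v_{j-1} := N · v_j for j = 2, …, 2.

Pick v_2 = (0, 1, 0, 0)ᵀ.
Then v_1 = N · v_2 = (1, 0, 1, 0)ᵀ.

Sanity check: (A − (5)·I) v_1 = (0, 0, 0, 0)ᵀ = 0. ✓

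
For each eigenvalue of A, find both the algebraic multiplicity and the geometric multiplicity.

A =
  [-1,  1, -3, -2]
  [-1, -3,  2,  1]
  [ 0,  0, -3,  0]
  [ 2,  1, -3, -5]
λ = -3: alg = 4, geom = 2

Step 1 — factor the characteristic polynomial to read off the algebraic multiplicities:
  χ_A(x) = (x + 3)^4

Step 2 — compute geometric multiplicities via the rank-nullity identity g(λ) = n − rank(A − λI):
  rank(A − (-3)·I) = 2, so dim ker(A − (-3)·I) = n − 2 = 2

Summary:
  λ = -3: algebraic multiplicity = 4, geometric multiplicity = 2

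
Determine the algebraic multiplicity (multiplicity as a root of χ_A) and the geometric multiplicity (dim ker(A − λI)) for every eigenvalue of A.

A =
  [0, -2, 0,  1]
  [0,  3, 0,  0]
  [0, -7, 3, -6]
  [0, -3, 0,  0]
λ = 0: alg = 2, geom = 1; λ = 3: alg = 2, geom = 1

Step 1 — factor the characteristic polynomial to read off the algebraic multiplicities:
  χ_A(x) = x^2*(x - 3)^2

Step 2 — compute geometric multiplicities via the rank-nullity identity g(λ) = n − rank(A − λI):
  rank(A − (0)·I) = 3, so dim ker(A − (0)·I) = n − 3 = 1
  rank(A − (3)·I) = 3, so dim ker(A − (3)·I) = n − 3 = 1

Summary:
  λ = 0: algebraic multiplicity = 2, geometric multiplicity = 1
  λ = 3: algebraic multiplicity = 2, geometric multiplicity = 1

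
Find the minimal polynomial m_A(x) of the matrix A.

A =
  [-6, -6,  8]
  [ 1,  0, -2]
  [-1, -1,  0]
x^3 + 6*x^2 + 12*x + 8

The characteristic polynomial is χ_A(x) = (x + 2)^3, so the eigenvalues are known. The minimal polynomial is
  m_A(x) = Π_λ (x − λ)^{k_λ}
where k_λ is the size of the *largest* Jordan block for λ (equivalently, the smallest k with (A − λI)^k v = 0 for every generalised eigenvector v of λ).

  λ = -2: largest Jordan block has size 3, contributing (x + 2)^3

So m_A(x) = (x + 2)^3 = x^3 + 6*x^2 + 12*x + 8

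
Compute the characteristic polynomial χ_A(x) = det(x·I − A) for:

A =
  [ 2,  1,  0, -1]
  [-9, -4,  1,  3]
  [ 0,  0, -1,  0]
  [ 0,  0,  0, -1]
x^4 + 4*x^3 + 6*x^2 + 4*x + 1

Expanding det(x·I − A) (e.g. by cofactor expansion or by noting that A is similar to its Jordan form J, which has the same characteristic polynomial as A) gives
  χ_A(x) = x^4 + 4*x^3 + 6*x^2 + 4*x + 1
which factors as (x + 1)^4. The eigenvalues (with algebraic multiplicities) are λ = -1 with multiplicity 4.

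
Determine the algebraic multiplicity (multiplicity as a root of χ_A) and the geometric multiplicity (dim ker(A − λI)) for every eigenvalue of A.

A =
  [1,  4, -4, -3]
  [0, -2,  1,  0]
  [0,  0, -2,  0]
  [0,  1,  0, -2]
λ = -2: alg = 3, geom = 1; λ = 1: alg = 1, geom = 1

Step 1 — factor the characteristic polynomial to read off the algebraic multiplicities:
  χ_A(x) = (x - 1)*(x + 2)^3

Step 2 — compute geometric multiplicities via the rank-nullity identity g(λ) = n − rank(A − λI):
  rank(A − (-2)·I) = 3, so dim ker(A − (-2)·I) = n − 3 = 1
  rank(A − (1)·I) = 3, so dim ker(A − (1)·I) = n − 3 = 1

Summary:
  λ = -2: algebraic multiplicity = 3, geometric multiplicity = 1
  λ = 1: algebraic multiplicity = 1, geometric multiplicity = 1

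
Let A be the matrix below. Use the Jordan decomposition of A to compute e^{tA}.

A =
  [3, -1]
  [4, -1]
e^{tA} =
  [2*t*exp(t) + exp(t), -t*exp(t)]
  [4*t*exp(t), -2*t*exp(t) + exp(t)]

Strategy: write A = P · J · P⁻¹ where J is a Jordan canonical form, so e^{tA} = P · e^{tJ} · P⁻¹, and e^{tJ} can be computed block-by-block.

A has Jordan form
J =
  [1, 1]
  [0, 1]
(up to reordering of blocks).

Per-block formulas:
  For a 2×2 Jordan block J_2(1): exp(t · J_2(1)) = e^(1t)·(I + t·N), where N is the 2×2 nilpotent shift.

After assembling e^{tJ} and conjugating by P, we get:

e^{tA} =
  [2*t*exp(t) + exp(t), -t*exp(t)]
  [4*t*exp(t), -2*t*exp(t) + exp(t)]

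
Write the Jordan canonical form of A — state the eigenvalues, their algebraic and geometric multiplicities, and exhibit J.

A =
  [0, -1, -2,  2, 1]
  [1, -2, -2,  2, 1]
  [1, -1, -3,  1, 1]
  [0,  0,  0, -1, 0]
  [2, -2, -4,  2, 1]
J_2(-1) ⊕ J_2(-1) ⊕ J_1(-1)

The characteristic polynomial is
  det(x·I − A) = x^5 + 5*x^4 + 10*x^3 + 10*x^2 + 5*x + 1 = (x + 1)^5

Eigenvalues and multiplicities (the geometric multiplicity of λ is n − rank(A − λI), which equals the number of Jordan blocks for λ):
  λ = -1: algebraic multiplicity = 5, geometric multiplicity = 3

Determining the block sizes for each eigenvalue:
  λ = -1: with am = 5 and gm = 3, the partition is not yet determined (e.g. several partitions of 5 into 3 parts exist). Let N = A − (-1)·I. Computing rank(N^1) = 2, rank(N^2) = 0; the number of blocks of size ≥ j is rank(N^{j−1}) − rank(N^j), giving [3, 2]. So we have 2 block(s) of size 2, 1 block(s) of size 1 → block sizes [2, 2, 1]

Assembling the blocks gives a Jordan form
J =
  [-1,  1,  0,  0,  0]
  [ 0, -1,  0,  0,  0]
  [ 0,  0, -1,  1,  0]
  [ 0,  0,  0, -1,  0]
  [ 0,  0,  0,  0, -1]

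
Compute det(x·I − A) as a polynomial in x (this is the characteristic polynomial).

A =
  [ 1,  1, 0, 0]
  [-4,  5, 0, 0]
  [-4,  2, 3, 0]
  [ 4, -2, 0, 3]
x^4 - 12*x^3 + 54*x^2 - 108*x + 81

Expanding det(x·I − A) (e.g. by cofactor expansion or by noting that A is similar to its Jordan form J, which has the same characteristic polynomial as A) gives
  χ_A(x) = x^4 - 12*x^3 + 54*x^2 - 108*x + 81
which factors as (x - 3)^4. The eigenvalues (with algebraic multiplicities) are λ = 3 with multiplicity 4.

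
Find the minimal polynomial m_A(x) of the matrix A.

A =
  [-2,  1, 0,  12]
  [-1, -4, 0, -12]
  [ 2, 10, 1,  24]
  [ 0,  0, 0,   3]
x^4 + 2*x^3 - 12*x^2 - 18*x + 27

The characteristic polynomial is χ_A(x) = (x - 3)*(x - 1)*(x + 3)^2, so the eigenvalues are known. The minimal polynomial is
  m_A(x) = Π_λ (x − λ)^{k_λ}
where k_λ is the size of the *largest* Jordan block for λ (equivalently, the smallest k with (A − λI)^k v = 0 for every generalised eigenvector v of λ).

  λ = -3: largest Jordan block has size 2, contributing (x + 3)^2
  λ = 1: largest Jordan block has size 1, contributing (x − 1)
  λ = 3: largest Jordan block has size 1, contributing (x − 3)

So m_A(x) = (x - 3)*(x - 1)*(x + 3)^2 = x^4 + 2*x^3 - 12*x^2 - 18*x + 27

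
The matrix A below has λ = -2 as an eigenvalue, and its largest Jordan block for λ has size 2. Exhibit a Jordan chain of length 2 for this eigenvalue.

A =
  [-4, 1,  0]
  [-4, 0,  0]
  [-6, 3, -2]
A Jordan chain for λ = -2 of length 2:
v_1 = (-2, -4, -6)ᵀ
v_2 = (1, 0, 0)ᵀ

Let N = A − (-2)·I. We want v_2 with N^2 v_2 = 0 but N^1 v_2 ≠ 0; then v_{j-1} := N · v_j for j = 2, …, 2.

Pick v_2 = (1, 0, 0)ᵀ.
Then v_1 = N · v_2 = (-2, -4, -6)ᵀ.

Sanity check: (A − (-2)·I) v_1 = (0, 0, 0)ᵀ = 0. ✓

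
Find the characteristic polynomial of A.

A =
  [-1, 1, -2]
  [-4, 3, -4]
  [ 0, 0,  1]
x^3 - 3*x^2 + 3*x - 1

Expanding det(x·I − A) (e.g. by cofactor expansion or by noting that A is similar to its Jordan form J, which has the same characteristic polynomial as A) gives
  χ_A(x) = x^3 - 3*x^2 + 3*x - 1
which factors as (x - 1)^3. The eigenvalues (with algebraic multiplicities) are λ = 1 with multiplicity 3.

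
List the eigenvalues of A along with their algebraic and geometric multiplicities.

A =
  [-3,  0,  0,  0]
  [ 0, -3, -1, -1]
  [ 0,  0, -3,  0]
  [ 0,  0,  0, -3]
λ = -3: alg = 4, geom = 3

Step 1 — factor the characteristic polynomial to read off the algebraic multiplicities:
  χ_A(x) = (x + 3)^4

Step 2 — compute geometric multiplicities via the rank-nullity identity g(λ) = n − rank(A − λI):
  rank(A − (-3)·I) = 1, so dim ker(A − (-3)·I) = n − 1 = 3

Summary:
  λ = -3: algebraic multiplicity = 4, geometric multiplicity = 3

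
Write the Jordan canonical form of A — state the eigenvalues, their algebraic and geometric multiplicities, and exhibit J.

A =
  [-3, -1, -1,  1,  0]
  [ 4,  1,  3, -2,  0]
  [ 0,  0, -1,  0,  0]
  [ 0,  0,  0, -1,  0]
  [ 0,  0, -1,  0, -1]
J_3(-1) ⊕ J_1(-1) ⊕ J_1(-1)

The characteristic polynomial is
  det(x·I − A) = x^5 + 5*x^4 + 10*x^3 + 10*x^2 + 5*x + 1 = (x + 1)^5

Eigenvalues and multiplicities (the geometric multiplicity of λ is n − rank(A − λI), which equals the number of Jordan blocks for λ):
  λ = -1: algebraic multiplicity = 5, geometric multiplicity = 3

Determining the block sizes for each eigenvalue:
  λ = -1: with am = 5 and gm = 3, the partition is not yet determined (e.g. several partitions of 5 into 3 parts exist). Let N = A − (-1)·I. Computing rank(N^1) = 2, rank(N^2) = 1, rank(N^3) = 0; the number of blocks of size ≥ j is rank(N^{j−1}) − rank(N^j), giving [3, 1, 1]. So we have 1 block(s) of size 3, 2 block(s) of size 1 → block sizes [3, 1, 1]

Assembling the blocks gives a Jordan form
J =
  [-1,  1,  0,  0,  0]
  [ 0, -1,  1,  0,  0]
  [ 0,  0, -1,  0,  0]
  [ 0,  0,  0, -1,  0]
  [ 0,  0,  0,  0, -1]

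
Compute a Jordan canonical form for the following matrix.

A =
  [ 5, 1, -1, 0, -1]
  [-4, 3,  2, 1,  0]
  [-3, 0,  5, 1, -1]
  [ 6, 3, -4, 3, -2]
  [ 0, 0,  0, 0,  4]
J_2(4) ⊕ J_2(4) ⊕ J_1(4)

The characteristic polynomial is
  det(x·I − A) = x^5 - 20*x^4 + 160*x^3 - 640*x^2 + 1280*x - 1024 = (x - 4)^5

Eigenvalues and multiplicities (the geometric multiplicity of λ is n − rank(A − λI), which equals the number of Jordan blocks for λ):
  λ = 4: algebraic multiplicity = 5, geometric multiplicity = 3

Determining the block sizes for each eigenvalue:
  λ = 4: with am = 5 and gm = 3, the partition is not yet determined (e.g. several partitions of 5 into 3 parts exist). Let N = A − (4)·I. Computing rank(N^1) = 2, rank(N^2) = 0; the number of blocks of size ≥ j is rank(N^{j−1}) − rank(N^j), giving [3, 2]. So we have 2 block(s) of size 2, 1 block(s) of size 1 → block sizes [2, 2, 1]

Assembling the blocks gives a Jordan form
J =
  [4, 1, 0, 0, 0]
  [0, 4, 0, 0, 0]
  [0, 0, 4, 1, 0]
  [0, 0, 0, 4, 0]
  [0, 0, 0, 0, 4]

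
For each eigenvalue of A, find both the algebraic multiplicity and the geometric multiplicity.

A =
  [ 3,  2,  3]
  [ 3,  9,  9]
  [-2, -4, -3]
λ = 3: alg = 3, geom = 1

Step 1 — factor the characteristic polynomial to read off the algebraic multiplicities:
  χ_A(x) = (x - 3)^3

Step 2 — compute geometric multiplicities via the rank-nullity identity g(λ) = n − rank(A − λI):
  rank(A − (3)·I) = 2, so dim ker(A − (3)·I) = n − 2 = 1

Summary:
  λ = 3: algebraic multiplicity = 3, geometric multiplicity = 1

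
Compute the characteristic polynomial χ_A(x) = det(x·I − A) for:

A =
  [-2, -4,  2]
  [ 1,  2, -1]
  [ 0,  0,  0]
x^3

Expanding det(x·I − A) (e.g. by cofactor expansion or by noting that A is similar to its Jordan form J, which has the same characteristic polynomial as A) gives
  χ_A(x) = x^3
which factors as x^3. The eigenvalues (with algebraic multiplicities) are λ = 0 with multiplicity 3.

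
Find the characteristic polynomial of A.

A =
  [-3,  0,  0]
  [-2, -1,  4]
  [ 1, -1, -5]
x^3 + 9*x^2 + 27*x + 27

Expanding det(x·I − A) (e.g. by cofactor expansion or by noting that A is similar to its Jordan form J, which has the same characteristic polynomial as A) gives
  χ_A(x) = x^3 + 9*x^2 + 27*x + 27
which factors as (x + 3)^3. The eigenvalues (with algebraic multiplicities) are λ = -3 with multiplicity 3.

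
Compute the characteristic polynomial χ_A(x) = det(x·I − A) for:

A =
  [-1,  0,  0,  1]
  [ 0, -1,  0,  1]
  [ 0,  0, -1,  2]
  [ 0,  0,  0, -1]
x^4 + 4*x^3 + 6*x^2 + 4*x + 1

Expanding det(x·I − A) (e.g. by cofactor expansion or by noting that A is similar to its Jordan form J, which has the same characteristic polynomial as A) gives
  χ_A(x) = x^4 + 4*x^3 + 6*x^2 + 4*x + 1
which factors as (x + 1)^4. The eigenvalues (with algebraic multiplicities) are λ = -1 with multiplicity 4.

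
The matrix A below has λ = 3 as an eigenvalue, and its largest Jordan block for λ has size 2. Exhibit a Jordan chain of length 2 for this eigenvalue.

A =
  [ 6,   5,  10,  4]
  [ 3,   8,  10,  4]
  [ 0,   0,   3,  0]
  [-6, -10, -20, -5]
A Jordan chain for λ = 3 of length 2:
v_1 = (3, 3, 0, -6)ᵀ
v_2 = (1, 0, 0, 0)ᵀ

Let N = A − (3)·I. We want v_2 with N^2 v_2 = 0 but N^1 v_2 ≠ 0; then v_{j-1} := N · v_j for j = 2, …, 2.

Pick v_2 = (1, 0, 0, 0)ᵀ.
Then v_1 = N · v_2 = (3, 3, 0, -6)ᵀ.

Sanity check: (A − (3)·I) v_1 = (0, 0, 0, 0)ᵀ = 0. ✓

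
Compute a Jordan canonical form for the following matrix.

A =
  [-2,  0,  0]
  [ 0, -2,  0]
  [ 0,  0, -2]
J_1(-2) ⊕ J_1(-2) ⊕ J_1(-2)

The characteristic polynomial is
  det(x·I − A) = x^3 + 6*x^2 + 12*x + 8 = (x + 2)^3

Eigenvalues and multiplicities (the geometric multiplicity of λ is n − rank(A − λI), which equals the number of Jordan blocks for λ):
  λ = -2: algebraic multiplicity = 3, geometric multiplicity = 3

Determining the block sizes for each eigenvalue:
  λ = -2: gm = am = 3, so every block has size 1 → block sizes [1, 1, 1]

Assembling the blocks gives a Jordan form
J =
  [-2,  0,  0]
  [ 0, -2,  0]
  [ 0,  0, -2]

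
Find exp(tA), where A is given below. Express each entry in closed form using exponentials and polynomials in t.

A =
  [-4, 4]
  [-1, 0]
e^{tA} =
  [-2*t*exp(-2*t) + exp(-2*t), 4*t*exp(-2*t)]
  [-t*exp(-2*t), 2*t*exp(-2*t) + exp(-2*t)]

Strategy: write A = P · J · P⁻¹ where J is a Jordan canonical form, so e^{tA} = P · e^{tJ} · P⁻¹, and e^{tJ} can be computed block-by-block.

A has Jordan form
J =
  [-2,  1]
  [ 0, -2]
(up to reordering of blocks).

Per-block formulas:
  For a 2×2 Jordan block J_2(-2): exp(t · J_2(-2)) = e^(-2t)·(I + t·N), where N is the 2×2 nilpotent shift.

After assembling e^{tJ} and conjugating by P, we get:

e^{tA} =
  [-2*t*exp(-2*t) + exp(-2*t), 4*t*exp(-2*t)]
  [-t*exp(-2*t), 2*t*exp(-2*t) + exp(-2*t)]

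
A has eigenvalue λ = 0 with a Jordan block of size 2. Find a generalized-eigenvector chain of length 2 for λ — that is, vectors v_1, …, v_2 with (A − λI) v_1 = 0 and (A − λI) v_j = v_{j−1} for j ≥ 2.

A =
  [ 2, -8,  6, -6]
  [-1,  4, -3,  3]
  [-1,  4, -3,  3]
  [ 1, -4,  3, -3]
A Jordan chain for λ = 0 of length 2:
v_1 = (2, -1, -1, 1)ᵀ
v_2 = (1, 0, 0, 0)ᵀ

Let N = A − (0)·I. We want v_2 with N^2 v_2 = 0 but N^1 v_2 ≠ 0; then v_{j-1} := N · v_j for j = 2, …, 2.

Pick v_2 = (1, 0, 0, 0)ᵀ.
Then v_1 = N · v_2 = (2, -1, -1, 1)ᵀ.

Sanity check: (A − (0)·I) v_1 = (0, 0, 0, 0)ᵀ = 0. ✓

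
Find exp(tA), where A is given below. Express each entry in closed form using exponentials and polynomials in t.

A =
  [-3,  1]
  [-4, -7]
e^{tA} =
  [2*t*exp(-5*t) + exp(-5*t), t*exp(-5*t)]
  [-4*t*exp(-5*t), -2*t*exp(-5*t) + exp(-5*t)]

Strategy: write A = P · J · P⁻¹ where J is a Jordan canonical form, so e^{tA} = P · e^{tJ} · P⁻¹, and e^{tJ} can be computed block-by-block.

A has Jordan form
J =
  [-5,  1]
  [ 0, -5]
(up to reordering of blocks).

Per-block formulas:
  For a 2×2 Jordan block J_2(-5): exp(t · J_2(-5)) = e^(-5t)·(I + t·N), where N is the 2×2 nilpotent shift.

After assembling e^{tJ} and conjugating by P, we get:

e^{tA} =
  [2*t*exp(-5*t) + exp(-5*t), t*exp(-5*t)]
  [-4*t*exp(-5*t), -2*t*exp(-5*t) + exp(-5*t)]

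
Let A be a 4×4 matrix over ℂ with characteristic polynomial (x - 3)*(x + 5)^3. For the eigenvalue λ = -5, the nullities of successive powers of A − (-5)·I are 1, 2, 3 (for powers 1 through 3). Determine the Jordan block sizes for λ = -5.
Block sizes for λ = -5: [3]

From the dimensions of kernels of powers, the number of Jordan blocks of size at least j is d_j − d_{j−1} where d_j = dim ker(N^j) (with d_0 = 0). Computing the differences gives [1, 1, 1].
The number of blocks of size exactly k is (#blocks of size ≥ k) − (#blocks of size ≥ k + 1), so the partition is: 1 block(s) of size 3.
In nonincreasing order the block sizes are [3].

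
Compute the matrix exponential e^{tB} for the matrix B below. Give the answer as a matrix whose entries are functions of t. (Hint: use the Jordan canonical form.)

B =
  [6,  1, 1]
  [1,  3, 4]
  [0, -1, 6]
e^{tB} =
  [t^2*exp(5*t) + t*exp(5*t) + exp(5*t), -t^2*exp(5*t) + t*exp(5*t), 3*t^2*exp(5*t) + t*exp(5*t)]
  [-t^2*exp(5*t)/2 + t*exp(5*t), t^2*exp(5*t)/2 - 2*t*exp(5*t) + exp(5*t), -3*t^2*exp(5*t)/2 + 4*t*exp(5*t)]
  [-t^2*exp(5*t)/2, t^2*exp(5*t)/2 - t*exp(5*t), -3*t^2*exp(5*t)/2 + t*exp(5*t) + exp(5*t)]

Strategy: write B = P · J · P⁻¹ where J is a Jordan canonical form, so e^{tB} = P · e^{tJ} · P⁻¹, and e^{tJ} can be computed block-by-block.

B has Jordan form
J =
  [5, 1, 0]
  [0, 5, 1]
  [0, 0, 5]
(up to reordering of blocks).

Per-block formulas:
  For a 3×3 Jordan block J_3(5): exp(t · J_3(5)) = e^(5t)·(I + t·N + (t^2/2)·N^2), where N is the 3×3 nilpotent shift.

After assembling e^{tJ} and conjugating by P, we get:

e^{tB} =
  [t^2*exp(5*t) + t*exp(5*t) + exp(5*t), -t^2*exp(5*t) + t*exp(5*t), 3*t^2*exp(5*t) + t*exp(5*t)]
  [-t^2*exp(5*t)/2 + t*exp(5*t), t^2*exp(5*t)/2 - 2*t*exp(5*t) + exp(5*t), -3*t^2*exp(5*t)/2 + 4*t*exp(5*t)]
  [-t^2*exp(5*t)/2, t^2*exp(5*t)/2 - t*exp(5*t), -3*t^2*exp(5*t)/2 + t*exp(5*t) + exp(5*t)]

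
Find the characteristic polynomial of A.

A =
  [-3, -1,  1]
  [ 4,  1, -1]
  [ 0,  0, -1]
x^3 + 3*x^2 + 3*x + 1

Expanding det(x·I − A) (e.g. by cofactor expansion or by noting that A is similar to its Jordan form J, which has the same characteristic polynomial as A) gives
  χ_A(x) = x^3 + 3*x^2 + 3*x + 1
which factors as (x + 1)^3. The eigenvalues (with algebraic multiplicities) are λ = -1 with multiplicity 3.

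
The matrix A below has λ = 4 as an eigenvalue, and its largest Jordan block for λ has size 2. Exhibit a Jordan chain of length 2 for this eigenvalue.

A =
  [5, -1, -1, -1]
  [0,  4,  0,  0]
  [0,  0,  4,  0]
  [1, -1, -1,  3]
A Jordan chain for λ = 4 of length 2:
v_1 = (1, 0, 0, 1)ᵀ
v_2 = (1, 0, 0, 0)ᵀ

Let N = A − (4)·I. We want v_2 with N^2 v_2 = 0 but N^1 v_2 ≠ 0; then v_{j-1} := N · v_j for j = 2, …, 2.

Pick v_2 = (1, 0, 0, 0)ᵀ.
Then v_1 = N · v_2 = (1, 0, 0, 1)ᵀ.

Sanity check: (A − (4)·I) v_1 = (0, 0, 0, 0)ᵀ = 0. ✓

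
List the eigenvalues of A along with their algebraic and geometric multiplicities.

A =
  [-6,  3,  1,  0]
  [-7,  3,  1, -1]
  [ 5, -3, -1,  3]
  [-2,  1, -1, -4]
λ = -2: alg = 4, geom = 2

Step 1 — factor the characteristic polynomial to read off the algebraic multiplicities:
  χ_A(x) = (x + 2)^4

Step 2 — compute geometric multiplicities via the rank-nullity identity g(λ) = n − rank(A − λI):
  rank(A − (-2)·I) = 2, so dim ker(A − (-2)·I) = n − 2 = 2

Summary:
  λ = -2: algebraic multiplicity = 4, geometric multiplicity = 2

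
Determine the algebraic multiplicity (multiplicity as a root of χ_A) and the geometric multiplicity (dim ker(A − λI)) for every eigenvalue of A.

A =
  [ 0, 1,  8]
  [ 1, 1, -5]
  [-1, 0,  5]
λ = 2: alg = 3, geom = 1

Step 1 — factor the characteristic polynomial to read off the algebraic multiplicities:
  χ_A(x) = (x - 2)^3

Step 2 — compute geometric multiplicities via the rank-nullity identity g(λ) = n − rank(A − λI):
  rank(A − (2)·I) = 2, so dim ker(A − (2)·I) = n − 2 = 1

Summary:
  λ = 2: algebraic multiplicity = 3, geometric multiplicity = 1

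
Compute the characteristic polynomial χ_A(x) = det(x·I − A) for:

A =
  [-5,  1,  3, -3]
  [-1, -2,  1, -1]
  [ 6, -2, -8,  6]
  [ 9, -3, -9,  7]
x^4 + 8*x^3 + 24*x^2 + 32*x + 16

Expanding det(x·I − A) (e.g. by cofactor expansion or by noting that A is similar to its Jordan form J, which has the same characteristic polynomial as A) gives
  χ_A(x) = x^4 + 8*x^3 + 24*x^2 + 32*x + 16
which factors as (x + 2)^4. The eigenvalues (with algebraic multiplicities) are λ = -2 with multiplicity 4.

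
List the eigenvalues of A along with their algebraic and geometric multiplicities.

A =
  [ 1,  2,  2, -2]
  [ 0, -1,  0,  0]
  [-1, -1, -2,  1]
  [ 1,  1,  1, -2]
λ = -1: alg = 4, geom = 3

Step 1 — factor the characteristic polynomial to read off the algebraic multiplicities:
  χ_A(x) = (x + 1)^4

Step 2 — compute geometric multiplicities via the rank-nullity identity g(λ) = n − rank(A − λI):
  rank(A − (-1)·I) = 1, so dim ker(A − (-1)·I) = n − 1 = 3

Summary:
  λ = -1: algebraic multiplicity = 4, geometric multiplicity = 3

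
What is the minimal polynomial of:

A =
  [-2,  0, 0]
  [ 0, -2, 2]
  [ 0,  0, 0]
x^2 + 2*x

The characteristic polynomial is χ_A(x) = x*(x + 2)^2, so the eigenvalues are known. The minimal polynomial is
  m_A(x) = Π_λ (x − λ)^{k_λ}
where k_λ is the size of the *largest* Jordan block for λ (equivalently, the smallest k with (A − λI)^k v = 0 for every generalised eigenvector v of λ).

  λ = -2: largest Jordan block has size 1, contributing (x + 2)
  λ = 0: largest Jordan block has size 1, contributing (x − 0)

So m_A(x) = x*(x + 2) = x^2 + 2*x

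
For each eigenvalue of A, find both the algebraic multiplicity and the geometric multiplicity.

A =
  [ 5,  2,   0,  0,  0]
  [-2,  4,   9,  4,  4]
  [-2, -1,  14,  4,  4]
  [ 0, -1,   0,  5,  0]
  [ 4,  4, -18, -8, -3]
λ = 5: alg = 5, geom = 3

Step 1 — factor the characteristic polynomial to read off the algebraic multiplicities:
  χ_A(x) = (x - 5)^5

Step 2 — compute geometric multiplicities via the rank-nullity identity g(λ) = n − rank(A − λI):
  rank(A − (5)·I) = 2, so dim ker(A − (5)·I) = n − 2 = 3

Summary:
  λ = 5: algebraic multiplicity = 5, geometric multiplicity = 3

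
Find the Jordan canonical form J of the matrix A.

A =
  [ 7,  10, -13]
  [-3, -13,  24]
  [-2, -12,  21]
J_3(5)

The characteristic polynomial is
  det(x·I − A) = x^3 - 15*x^2 + 75*x - 125 = (x - 5)^3

Eigenvalues and multiplicities (the geometric multiplicity of λ is n − rank(A − λI), which equals the number of Jordan blocks for λ):
  λ = 5: algebraic multiplicity = 3, geometric multiplicity = 1

Determining the block sizes for each eigenvalue:
  λ = 5: one block (gm = 1), so the single block has size am = 3 → block sizes [3]

Assembling the blocks gives a Jordan form
J =
  [5, 1, 0]
  [0, 5, 1]
  [0, 0, 5]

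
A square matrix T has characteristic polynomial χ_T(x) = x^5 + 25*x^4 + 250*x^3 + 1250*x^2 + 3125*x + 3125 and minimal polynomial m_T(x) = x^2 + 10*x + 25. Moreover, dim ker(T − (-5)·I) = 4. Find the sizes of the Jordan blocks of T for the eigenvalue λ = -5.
Block sizes for λ = -5: [2, 1, 1, 1]

Step 1 — from the characteristic polynomial, algebraic multiplicity of λ = -5 is 5. From dim ker(T − (-5)·I) = 4, there are exactly 4 Jordan blocks for λ = -5.
Step 2 — from the minimal polynomial, the factor (x + 5)^2 tells us the largest block for λ = -5 has size 2.
Step 3 — with total size 5, 4 blocks, and largest block 2, the block sizes (in nonincreasing order) are [2, 1, 1, 1].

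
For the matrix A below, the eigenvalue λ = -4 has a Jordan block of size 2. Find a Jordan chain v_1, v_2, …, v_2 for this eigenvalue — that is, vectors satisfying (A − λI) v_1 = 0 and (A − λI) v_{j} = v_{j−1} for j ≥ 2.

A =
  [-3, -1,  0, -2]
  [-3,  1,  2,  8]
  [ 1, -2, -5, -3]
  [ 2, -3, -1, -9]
A Jordan chain for λ = -4 of length 2:
v_1 = (1, -3, 1, 2)ᵀ
v_2 = (1, 0, 0, 0)ᵀ

Let N = A − (-4)·I. We want v_2 with N^2 v_2 = 0 but N^1 v_2 ≠ 0; then v_{j-1} := N · v_j for j = 2, …, 2.

Pick v_2 = (1, 0, 0, 0)ᵀ.
Then v_1 = N · v_2 = (1, -3, 1, 2)ᵀ.

Sanity check: (A − (-4)·I) v_1 = (0, 0, 0, 0)ᵀ = 0. ✓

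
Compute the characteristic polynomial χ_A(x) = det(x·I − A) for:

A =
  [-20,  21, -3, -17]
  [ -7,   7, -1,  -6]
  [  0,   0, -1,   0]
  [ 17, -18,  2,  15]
x^4 - x^3 - 9*x^2 - 11*x - 4

Expanding det(x·I − A) (e.g. by cofactor expansion or by noting that A is similar to its Jordan form J, which has the same characteristic polynomial as A) gives
  χ_A(x) = x^4 - x^3 - 9*x^2 - 11*x - 4
which factors as (x - 4)*(x + 1)^3. The eigenvalues (with algebraic multiplicities) are λ = -1 with multiplicity 3, λ = 4 with multiplicity 1.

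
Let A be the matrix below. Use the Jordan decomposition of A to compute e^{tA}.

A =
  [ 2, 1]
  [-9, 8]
e^{tA} =
  [-3*t*exp(5*t) + exp(5*t), t*exp(5*t)]
  [-9*t*exp(5*t), 3*t*exp(5*t) + exp(5*t)]

Strategy: write A = P · J · P⁻¹ where J is a Jordan canonical form, so e^{tA} = P · e^{tJ} · P⁻¹, and e^{tJ} can be computed block-by-block.

A has Jordan form
J =
  [5, 1]
  [0, 5]
(up to reordering of blocks).

Per-block formulas:
  For a 2×2 Jordan block J_2(5): exp(t · J_2(5)) = e^(5t)·(I + t·N), where N is the 2×2 nilpotent shift.

After assembling e^{tJ} and conjugating by P, we get:

e^{tA} =
  [-3*t*exp(5*t) + exp(5*t), t*exp(5*t)]
  [-9*t*exp(5*t), 3*t*exp(5*t) + exp(5*t)]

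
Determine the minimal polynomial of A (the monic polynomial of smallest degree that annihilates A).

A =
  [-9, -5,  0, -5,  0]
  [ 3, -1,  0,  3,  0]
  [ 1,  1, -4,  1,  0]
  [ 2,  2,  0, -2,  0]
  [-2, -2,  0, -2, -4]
x^2 + 8*x + 16

The characteristic polynomial is χ_A(x) = (x + 4)^5, so the eigenvalues are known. The minimal polynomial is
  m_A(x) = Π_λ (x − λ)^{k_λ}
where k_λ is the size of the *largest* Jordan block for λ (equivalently, the smallest k with (A − λI)^k v = 0 for every generalised eigenvector v of λ).

  λ = -4: largest Jordan block has size 2, contributing (x + 4)^2

So m_A(x) = (x + 4)^2 = x^2 + 8*x + 16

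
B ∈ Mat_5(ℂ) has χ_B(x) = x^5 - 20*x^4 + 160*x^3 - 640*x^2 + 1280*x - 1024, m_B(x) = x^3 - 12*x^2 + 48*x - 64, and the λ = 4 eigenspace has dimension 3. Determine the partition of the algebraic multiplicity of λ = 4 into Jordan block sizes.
Block sizes for λ = 4: [3, 1, 1]

Step 1 — from the characteristic polynomial, algebraic multiplicity of λ = 4 is 5. From dim ker(B − (4)·I) = 3, there are exactly 3 Jordan blocks for λ = 4.
Step 2 — from the minimal polynomial, the factor (x − 4)^3 tells us the largest block for λ = 4 has size 3.
Step 3 — with total size 5, 3 blocks, and largest block 3, the block sizes (in nonincreasing order) are [3, 1, 1].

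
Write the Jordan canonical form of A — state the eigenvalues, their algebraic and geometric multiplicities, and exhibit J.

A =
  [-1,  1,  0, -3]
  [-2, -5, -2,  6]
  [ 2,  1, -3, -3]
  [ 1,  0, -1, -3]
J_3(-3) ⊕ J_1(-3)

The characteristic polynomial is
  det(x·I − A) = x^4 + 12*x^3 + 54*x^2 + 108*x + 81 = (x + 3)^4

Eigenvalues and multiplicities (the geometric multiplicity of λ is n − rank(A − λI), which equals the number of Jordan blocks for λ):
  λ = -3: algebraic multiplicity = 4, geometric multiplicity = 2

Determining the block sizes for each eigenvalue:
  λ = -3: with am = 4 and gm = 2, the partition is not yet determined (e.g. several partitions of 4 into 2 parts exist). Let N = A − (-3)·I. Computing rank(N^1) = 2, rank(N^2) = 1, rank(N^3) = 0; the number of blocks of size ≥ j is rank(N^{j−1}) − rank(N^j), giving [2, 1, 1]. So we have 1 block(s) of size 3, 1 block(s) of size 1 → block sizes [3, 1]

Assembling the blocks gives a Jordan form
J =
  [-3,  1,  0,  0]
  [ 0, -3,  1,  0]
  [ 0,  0, -3,  0]
  [ 0,  0,  0, -3]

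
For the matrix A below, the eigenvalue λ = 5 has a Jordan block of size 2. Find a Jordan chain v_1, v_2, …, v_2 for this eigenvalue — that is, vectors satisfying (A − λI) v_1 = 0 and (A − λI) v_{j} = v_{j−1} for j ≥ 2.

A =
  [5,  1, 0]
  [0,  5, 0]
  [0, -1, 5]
A Jordan chain for λ = 5 of length 2:
v_1 = (1, 0, -1)ᵀ
v_2 = (0, 1, 0)ᵀ

Let N = A − (5)·I. We want v_2 with N^2 v_2 = 0 but N^1 v_2 ≠ 0; then v_{j-1} := N · v_j for j = 2, …, 2.

Pick v_2 = (0, 1, 0)ᵀ.
Then v_1 = N · v_2 = (1, 0, -1)ᵀ.

Sanity check: (A − (5)·I) v_1 = (0, 0, 0)ᵀ = 0. ✓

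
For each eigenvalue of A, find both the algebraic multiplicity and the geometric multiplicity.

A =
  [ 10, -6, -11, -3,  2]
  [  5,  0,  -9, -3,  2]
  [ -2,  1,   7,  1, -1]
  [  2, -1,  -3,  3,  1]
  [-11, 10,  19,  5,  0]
λ = 4: alg = 5, geom = 2

Step 1 — factor the characteristic polynomial to read off the algebraic multiplicities:
  χ_A(x) = (x - 4)^5

Step 2 — compute geometric multiplicities via the rank-nullity identity g(λ) = n − rank(A − λI):
  rank(A − (4)·I) = 3, so dim ker(A − (4)·I) = n − 3 = 2

Summary:
  λ = 4: algebraic multiplicity = 5, geometric multiplicity = 2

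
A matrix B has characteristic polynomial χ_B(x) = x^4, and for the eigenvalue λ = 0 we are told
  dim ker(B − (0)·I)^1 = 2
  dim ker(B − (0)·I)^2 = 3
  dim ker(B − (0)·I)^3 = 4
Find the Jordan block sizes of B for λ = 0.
Block sizes for λ = 0: [3, 1]

From the dimensions of kernels of powers, the number of Jordan blocks of size at least j is d_j − d_{j−1} where d_j = dim ker(N^j) (with d_0 = 0). Computing the differences gives [2, 1, 1].
The number of blocks of size exactly k is (#blocks of size ≥ k) − (#blocks of size ≥ k + 1), so the partition is: 1 block(s) of size 1, 1 block(s) of size 3.
In nonincreasing order the block sizes are [3, 1].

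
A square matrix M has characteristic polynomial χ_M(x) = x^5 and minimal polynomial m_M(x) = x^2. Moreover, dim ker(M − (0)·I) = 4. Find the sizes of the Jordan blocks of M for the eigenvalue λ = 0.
Block sizes for λ = 0: [2, 1, 1, 1]

Step 1 — from the characteristic polynomial, algebraic multiplicity of λ = 0 is 5. From dim ker(M − (0)·I) = 4, there are exactly 4 Jordan blocks for λ = 0.
Step 2 — from the minimal polynomial, the factor (x − 0)^2 tells us the largest block for λ = 0 has size 2.
Step 3 — with total size 5, 4 blocks, and largest block 2, the block sizes (in nonincreasing order) are [2, 1, 1, 1].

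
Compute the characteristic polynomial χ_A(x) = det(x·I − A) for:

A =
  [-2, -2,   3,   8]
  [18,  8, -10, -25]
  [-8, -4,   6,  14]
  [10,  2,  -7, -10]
x^4 - 2*x^3 - 12*x^2 + 40*x - 32

Expanding det(x·I − A) (e.g. by cofactor expansion or by noting that A is similar to its Jordan form J, which has the same characteristic polynomial as A) gives
  χ_A(x) = x^4 - 2*x^3 - 12*x^2 + 40*x - 32
which factors as (x - 2)^3*(x + 4). The eigenvalues (with algebraic multiplicities) are λ = -4 with multiplicity 1, λ = 2 with multiplicity 3.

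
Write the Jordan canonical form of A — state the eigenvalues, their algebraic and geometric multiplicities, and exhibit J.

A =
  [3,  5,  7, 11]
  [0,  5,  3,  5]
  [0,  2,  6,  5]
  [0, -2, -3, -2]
J_3(3) ⊕ J_1(3)

The characteristic polynomial is
  det(x·I − A) = x^4 - 12*x^3 + 54*x^2 - 108*x + 81 = (x - 3)^4

Eigenvalues and multiplicities (the geometric multiplicity of λ is n − rank(A − λI), which equals the number of Jordan blocks for λ):
  λ = 3: algebraic multiplicity = 4, geometric multiplicity = 2

Determining the block sizes for each eigenvalue:
  λ = 3: with am = 4 and gm = 2, the partition is not yet determined (e.g. several partitions of 4 into 2 parts exist). Let N = A − (3)·I. Computing rank(N^1) = 2, rank(N^2) = 1, rank(N^3) = 0; the number of blocks of size ≥ j is rank(N^{j−1}) − rank(N^j), giving [2, 1, 1]. So we have 1 block(s) of size 3, 1 block(s) of size 1 → block sizes [3, 1]

Assembling the blocks gives a Jordan form
J =
  [3, 1, 0, 0]
  [0, 3, 1, 0]
  [0, 0, 3, 0]
  [0, 0, 0, 3]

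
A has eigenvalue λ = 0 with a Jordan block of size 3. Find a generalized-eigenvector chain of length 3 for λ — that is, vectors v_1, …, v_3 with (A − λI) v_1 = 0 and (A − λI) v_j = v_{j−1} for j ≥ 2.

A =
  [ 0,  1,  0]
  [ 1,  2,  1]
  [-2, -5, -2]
A Jordan chain for λ = 0 of length 3:
v_1 = (1, 0, -1)ᵀ
v_2 = (0, 1, -2)ᵀ
v_3 = (1, 0, 0)ᵀ

Let N = A − (0)·I. We want v_3 with N^3 v_3 = 0 but N^2 v_3 ≠ 0; then v_{j-1} := N · v_j for j = 3, …, 2.

Pick v_3 = (1, 0, 0)ᵀ.
Then v_2 = N · v_3 = (0, 1, -2)ᵀ.
Then v_1 = N · v_2 = (1, 0, -1)ᵀ.

Sanity check: (A − (0)·I) v_1 = (0, 0, 0)ᵀ = 0. ✓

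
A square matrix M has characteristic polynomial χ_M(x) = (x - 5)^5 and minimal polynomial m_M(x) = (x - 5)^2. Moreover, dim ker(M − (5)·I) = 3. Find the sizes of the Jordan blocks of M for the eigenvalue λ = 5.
Block sizes for λ = 5: [2, 2, 1]

Step 1 — from the characteristic polynomial, algebraic multiplicity of λ = 5 is 5. From dim ker(M − (5)·I) = 3, there are exactly 3 Jordan blocks for λ = 5.
Step 2 — from the minimal polynomial, the factor (x − 5)^2 tells us the largest block for λ = 5 has size 2.
Step 3 — with total size 5, 3 blocks, and largest block 2, the block sizes (in nonincreasing order) are [2, 2, 1].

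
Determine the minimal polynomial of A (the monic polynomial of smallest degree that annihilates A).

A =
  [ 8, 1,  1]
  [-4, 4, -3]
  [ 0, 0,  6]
x^3 - 18*x^2 + 108*x - 216

The characteristic polynomial is χ_A(x) = (x - 6)^3, so the eigenvalues are known. The minimal polynomial is
  m_A(x) = Π_λ (x − λ)^{k_λ}
where k_λ is the size of the *largest* Jordan block for λ (equivalently, the smallest k with (A − λI)^k v = 0 for every generalised eigenvector v of λ).

  λ = 6: largest Jordan block has size 3, contributing (x − 6)^3

So m_A(x) = (x - 6)^3 = x^3 - 18*x^2 + 108*x - 216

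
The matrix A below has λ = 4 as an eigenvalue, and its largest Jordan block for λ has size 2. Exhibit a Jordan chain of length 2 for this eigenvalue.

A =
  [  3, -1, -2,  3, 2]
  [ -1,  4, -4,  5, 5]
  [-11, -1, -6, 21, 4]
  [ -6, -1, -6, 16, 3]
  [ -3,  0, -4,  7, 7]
A Jordan chain for λ = 4 of length 2:
v_1 = (-1, 0, -1, -1, 0)ᵀ
v_2 = (0, 1, 0, 0, 0)ᵀ

Let N = A − (4)·I. We want v_2 with N^2 v_2 = 0 but N^1 v_2 ≠ 0; then v_{j-1} := N · v_j for j = 2, …, 2.

Pick v_2 = (0, 1, 0, 0, 0)ᵀ.
Then v_1 = N · v_2 = (-1, 0, -1, -1, 0)ᵀ.

Sanity check: (A − (4)·I) v_1 = (0, 0, 0, 0, 0)ᵀ = 0. ✓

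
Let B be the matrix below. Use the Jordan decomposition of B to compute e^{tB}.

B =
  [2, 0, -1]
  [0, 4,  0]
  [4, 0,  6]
e^{tB} =
  [-2*t*exp(4*t) + exp(4*t), 0, -t*exp(4*t)]
  [0, exp(4*t), 0]
  [4*t*exp(4*t), 0, 2*t*exp(4*t) + exp(4*t)]

Strategy: write B = P · J · P⁻¹ where J is a Jordan canonical form, so e^{tB} = P · e^{tJ} · P⁻¹, and e^{tJ} can be computed block-by-block.

B has Jordan form
J =
  [4, 1, 0]
  [0, 4, 0]
  [0, 0, 4]
(up to reordering of blocks).

Per-block formulas:
  For a 1×1 block at λ = 4: exp(t · [4]) = [e^(4t)].
  For a 2×2 Jordan block J_2(4): exp(t · J_2(4)) = e^(4t)·(I + t·N), where N is the 2×2 nilpotent shift.

After assembling e^{tJ} and conjugating by P, we get:

e^{tB} =
  [-2*t*exp(4*t) + exp(4*t), 0, -t*exp(4*t)]
  [0, exp(4*t), 0]
  [4*t*exp(4*t), 0, 2*t*exp(4*t) + exp(4*t)]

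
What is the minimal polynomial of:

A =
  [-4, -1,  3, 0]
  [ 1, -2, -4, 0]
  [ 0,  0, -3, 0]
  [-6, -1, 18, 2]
x^4 + 7*x^3 + 9*x^2 - 27*x - 54

The characteristic polynomial is χ_A(x) = (x - 2)*(x + 3)^3, so the eigenvalues are known. The minimal polynomial is
  m_A(x) = Π_λ (x − λ)^{k_λ}
where k_λ is the size of the *largest* Jordan block for λ (equivalently, the smallest k with (A − λI)^k v = 0 for every generalised eigenvector v of λ).

  λ = -3: largest Jordan block has size 3, contributing (x + 3)^3
  λ = 2: largest Jordan block has size 1, contributing (x − 2)

So m_A(x) = (x - 2)*(x + 3)^3 = x^4 + 7*x^3 + 9*x^2 - 27*x - 54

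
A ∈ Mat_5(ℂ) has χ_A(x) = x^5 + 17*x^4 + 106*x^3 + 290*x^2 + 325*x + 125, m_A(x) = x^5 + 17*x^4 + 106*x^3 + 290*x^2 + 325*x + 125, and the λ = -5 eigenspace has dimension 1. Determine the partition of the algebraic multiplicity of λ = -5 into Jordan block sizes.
Block sizes for λ = -5: [3]

Step 1 — from the characteristic polynomial, algebraic multiplicity of λ = -5 is 3. From dim ker(A − (-5)·I) = 1, there are exactly 1 Jordan blocks for λ = -5.
Step 2 — from the minimal polynomial, the factor (x + 5)^3 tells us the largest block for λ = -5 has size 3.
Step 3 — with total size 3, 1 blocks, and largest block 3, the block sizes (in nonincreasing order) are [3].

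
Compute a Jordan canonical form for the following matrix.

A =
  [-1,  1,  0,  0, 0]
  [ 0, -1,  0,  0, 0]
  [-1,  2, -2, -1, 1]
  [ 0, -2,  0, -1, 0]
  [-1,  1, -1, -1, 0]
J_2(-1) ⊕ J_2(-1) ⊕ J_1(-1)

The characteristic polynomial is
  det(x·I − A) = x^5 + 5*x^4 + 10*x^3 + 10*x^2 + 5*x + 1 = (x + 1)^5

Eigenvalues and multiplicities (the geometric multiplicity of λ is n − rank(A − λI), which equals the number of Jordan blocks for λ):
  λ = -1: algebraic multiplicity = 5, geometric multiplicity = 3

Determining the block sizes for each eigenvalue:
  λ = -1: with am = 5 and gm = 3, the partition is not yet determined (e.g. several partitions of 5 into 3 parts exist). Let N = A − (-1)·I. Computing rank(N^1) = 2, rank(N^2) = 0; the number of blocks of size ≥ j is rank(N^{j−1}) − rank(N^j), giving [3, 2]. So we have 2 block(s) of size 2, 1 block(s) of size 1 → block sizes [2, 2, 1]

Assembling the blocks gives a Jordan form
J =
  [-1,  1,  0,  0,  0]
  [ 0, -1,  0,  0,  0]
  [ 0,  0, -1,  1,  0]
  [ 0,  0,  0, -1,  0]
  [ 0,  0,  0,  0, -1]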